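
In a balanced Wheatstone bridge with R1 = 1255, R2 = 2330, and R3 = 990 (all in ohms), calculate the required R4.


At balance: R1*R4 = R2*R3, so R4 = R2*R3/R1.
R4 = 2330 * 990 / 1255
R4 = 2306700 / 1255
R4 = 1838.01 ohm

1838.01 ohm


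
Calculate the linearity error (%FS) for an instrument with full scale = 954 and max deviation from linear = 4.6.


Linearity error = (max deviation / full scale) * 100%.
Linearity = (4.6 / 954) * 100
Linearity = 0.482 %FS

0.482 %FS


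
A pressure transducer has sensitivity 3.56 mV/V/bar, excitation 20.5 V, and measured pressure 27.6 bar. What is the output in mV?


Output = sensitivity * Vex * P.
Vout = 3.56 * 20.5 * 27.6
Vout = 72.98 * 27.6
Vout = 2014.25 mV

2014.25 mV


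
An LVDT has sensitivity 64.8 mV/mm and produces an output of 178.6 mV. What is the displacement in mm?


Displacement = Vout / sensitivity.
d = 178.6 / 64.8
d = 2.756 mm

2.756 mm


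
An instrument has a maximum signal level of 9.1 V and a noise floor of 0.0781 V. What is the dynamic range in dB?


Dynamic range = 20 * log10(Vmax / Vnoise).
DR = 20 * log10(9.1 / 0.0781)
DR = 20 * log10(116.52)
DR = 41.33 dB

41.33 dB


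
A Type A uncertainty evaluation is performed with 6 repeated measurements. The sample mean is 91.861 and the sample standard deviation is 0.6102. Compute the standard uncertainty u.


The standard uncertainty for Type A evaluation is u = s / sqrt(n).
u = 0.6102 / sqrt(6)
u = 0.6102 / 2.4495
u = 0.2491

0.2491


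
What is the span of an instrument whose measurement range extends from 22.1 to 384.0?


Span = upper range - lower range.
Span = 384.0 - (22.1)
Span = 361.9

361.9


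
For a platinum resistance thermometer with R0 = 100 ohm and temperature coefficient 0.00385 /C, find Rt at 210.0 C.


The RTD equation: Rt = R0 * (1 + alpha * T).
Rt = 100 * (1 + 0.00385 * 210.0)
Rt = 100 * (1 + 0.8085)
Rt = 100 * 1.8085
Rt = 180.85 ohm

180.85 ohm


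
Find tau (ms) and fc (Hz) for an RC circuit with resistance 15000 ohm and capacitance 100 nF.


Time constant: tau = R * C.
tau = 15000 * 1.00e-07 = 0.0015 s
tau = 1.5 ms
Cutoff frequency: fc = 1 / (2*pi*R*C).
fc = 1 / (2*pi*0.0015) = 106.1 Hz

tau = 1.5 ms, fc = 106.1 Hz


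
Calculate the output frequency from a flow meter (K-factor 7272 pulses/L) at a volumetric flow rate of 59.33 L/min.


Frequency = K * Q / 60 (converting L/min to L/s).
f = 7272 * 59.33 / 60
f = 431447.76 / 60
f = 7190.8 Hz

7190.8 Hz


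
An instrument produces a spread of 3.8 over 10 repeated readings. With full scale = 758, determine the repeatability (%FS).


Repeatability = (spread / full scale) * 100%.
R = (3.8 / 758) * 100
R = 0.501 %FS

0.501 %FS


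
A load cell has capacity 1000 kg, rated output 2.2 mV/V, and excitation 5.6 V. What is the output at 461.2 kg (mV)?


Vout = rated_output * Vex * (load / capacity).
Vout = 2.2 * 5.6 * (461.2 / 1000)
Vout = 2.2 * 5.6 * 0.4612
Vout = 5.682 mV

5.682 mV


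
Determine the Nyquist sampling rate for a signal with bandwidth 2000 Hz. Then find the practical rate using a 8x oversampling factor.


By Nyquist theorem, fs_min = 2 * fmax.
fs_min = 2 * 2000 = 4000 Hz
Practical rate = 8 * fs_min = 8 * 4000 = 32000 Hz

fs_min = 4000 Hz, fs_practical = 32000 Hz


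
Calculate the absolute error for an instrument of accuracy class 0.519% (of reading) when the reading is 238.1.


Absolute error = (accuracy% / 100) * reading.
Error = (0.519 / 100) * 238.1
Error = 0.00519 * 238.1
Error = 1.2357

1.2357


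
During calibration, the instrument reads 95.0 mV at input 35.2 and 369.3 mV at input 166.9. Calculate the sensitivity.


Sensitivity = (y2 - y1) / (x2 - x1).
S = (369.3 - 95.0) / (166.9 - 35.2)
S = 274.3 / 131.7
S = 2.0828 mV/unit

2.0828 mV/unit


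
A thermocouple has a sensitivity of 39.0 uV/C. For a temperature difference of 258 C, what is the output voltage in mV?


The thermocouple output V = sensitivity * dT.
V = 39.0 uV/C * 258 C
V = 10062.0 uV
V = 10.062 mV

10.062 mV


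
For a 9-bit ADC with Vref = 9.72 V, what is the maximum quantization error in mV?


The maximum quantization error is +/- LSB/2.
LSB = Vref / 2^n = 9.72 / 512 = 0.01898438 V
Max error = LSB / 2 = 0.01898438 / 2 = 0.00949219 V
Max error = 9.4922 mV

9.4922 mV


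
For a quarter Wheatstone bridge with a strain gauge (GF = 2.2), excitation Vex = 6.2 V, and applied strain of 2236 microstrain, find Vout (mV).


Quarter bridge output: Vout = (GF * epsilon * Vex) / 4.
Vout = (2.2 * 2236e-6 * 6.2) / 4
Vout = 0.03049904 / 4 V
Vout = 0.00762476 V = 7.6248 mV

7.6248 mV


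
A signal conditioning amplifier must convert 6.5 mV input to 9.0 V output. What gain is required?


Gain = Vout / Vin (converting to same units).
G = 9.0 V / 6.5 mV
G = 9000.0 mV / 6.5 mV
G = 1384.62

1384.62


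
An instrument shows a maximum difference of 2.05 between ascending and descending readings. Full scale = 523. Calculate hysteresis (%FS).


Hysteresis = (max difference / full scale) * 100%.
H = (2.05 / 523) * 100
H = 0.392 %FS

0.392 %FS


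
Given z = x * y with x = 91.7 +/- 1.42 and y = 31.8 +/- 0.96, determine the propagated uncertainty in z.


For a product z = x*y, the relative uncertainty is:
uz/z = sqrt((ux/x)^2 + (uy/y)^2)
Relative uncertainties: ux/x = 1.42/91.7 = 0.015485
uy/y = 0.96/31.8 = 0.030189
z = 91.7 * 31.8 = 2916.1
uz = 2916.1 * sqrt(0.015485^2 + 0.030189^2) = 98.938

98.938


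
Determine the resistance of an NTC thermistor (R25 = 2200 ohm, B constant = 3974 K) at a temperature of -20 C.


NTC thermistor equation: Rt = R25 * exp(B * (1/T - 1/T25)).
T in Kelvin: 253.15 K, T25 = 298.15 K
1/T - 1/T25 = 1/253.15 - 1/298.15 = 0.00059621
B * (1/T - 1/T25) = 3974 * 0.00059621 = 2.3693
Rt = 2200 * exp(2.3693) = 23518.8 ohm

23518.8 ohm


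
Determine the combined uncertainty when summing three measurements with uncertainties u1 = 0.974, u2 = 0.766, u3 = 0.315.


For a sum of independent quantities, uc = sqrt(u1^2 + u2^2 + u3^2).
uc = sqrt(0.974^2 + 0.766^2 + 0.315^2)
uc = sqrt(0.948676 + 0.586756 + 0.099225)
uc = 1.2785

1.2785


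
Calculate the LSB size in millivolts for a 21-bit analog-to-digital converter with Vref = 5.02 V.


The resolution (LSB) of an ADC is Vref / 2^n.
LSB = 5.02 / 2^21
LSB = 5.02 / 2097152
LSB = 2.39e-06 V = 0.00239372 mV

0.00239372 mV


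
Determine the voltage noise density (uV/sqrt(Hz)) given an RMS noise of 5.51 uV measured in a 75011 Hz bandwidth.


Noise spectral density = Vrms / sqrt(BW).
NSD = 5.51 / sqrt(75011)
NSD = 5.51 / 273.8814
NSD = 0.0201 uV/sqrt(Hz)

0.0201 uV/sqrt(Hz)


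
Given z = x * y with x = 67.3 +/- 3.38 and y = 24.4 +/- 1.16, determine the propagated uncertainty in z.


For a product z = x*y, the relative uncertainty is:
uz/z = sqrt((ux/x)^2 + (uy/y)^2)
Relative uncertainties: ux/x = 3.38/67.3 = 0.050223
uy/y = 1.16/24.4 = 0.047541
z = 67.3 * 24.4 = 1642.1
uz = 1642.1 * sqrt(0.050223^2 + 0.047541^2) = 113.562

113.562


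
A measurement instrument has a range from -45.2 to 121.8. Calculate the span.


Span = upper range - lower range.
Span = 121.8 - (-45.2)
Span = 167.0

167.0


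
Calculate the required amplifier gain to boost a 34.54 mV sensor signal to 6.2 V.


Gain = Vout / Vin (converting to same units).
G = 6.2 V / 34.54 mV
G = 6200.0 mV / 34.54 mV
G = 179.5

179.5


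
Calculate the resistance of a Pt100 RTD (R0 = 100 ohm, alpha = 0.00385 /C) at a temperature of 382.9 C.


The RTD equation: Rt = R0 * (1 + alpha * T).
Rt = 100 * (1 + 0.00385 * 382.9)
Rt = 100 * (1 + 1.474165)
Rt = 100 * 2.474165
Rt = 247.417 ohm

247.417 ohm


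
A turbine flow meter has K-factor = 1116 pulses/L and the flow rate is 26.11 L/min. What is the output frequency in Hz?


Frequency = K * Q / 60 (converting L/min to L/s).
f = 1116 * 26.11 / 60
f = 29138.76 / 60
f = 485.65 Hz

485.65 Hz


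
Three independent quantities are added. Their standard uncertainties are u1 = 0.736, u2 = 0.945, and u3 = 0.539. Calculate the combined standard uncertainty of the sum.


For a sum of independent quantities, uc = sqrt(u1^2 + u2^2 + u3^2).
uc = sqrt(0.736^2 + 0.945^2 + 0.539^2)
uc = sqrt(0.541696 + 0.893025 + 0.290521)
uc = 1.3135

1.3135


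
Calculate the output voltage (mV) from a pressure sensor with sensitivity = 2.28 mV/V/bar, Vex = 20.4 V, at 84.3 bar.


Output = sensitivity * Vex * P.
Vout = 2.28 * 20.4 * 84.3
Vout = 46.512 * 84.3
Vout = 3920.96 mV

3920.96 mV


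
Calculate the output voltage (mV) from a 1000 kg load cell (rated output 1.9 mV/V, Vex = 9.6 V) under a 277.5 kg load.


Vout = rated_output * Vex * (load / capacity).
Vout = 1.9 * 9.6 * (277.5 / 1000)
Vout = 1.9 * 9.6 * 0.2775
Vout = 5.062 mV

5.062 mV


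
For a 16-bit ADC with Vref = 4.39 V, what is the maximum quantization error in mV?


The maximum quantization error is +/- LSB/2.
LSB = Vref / 2^n = 4.39 / 65536 = 6.699e-05 V
Max error = LSB / 2 = 6.699e-05 / 2 = 3.349e-05 V
Max error = 0.0335 mV

0.0335 mV


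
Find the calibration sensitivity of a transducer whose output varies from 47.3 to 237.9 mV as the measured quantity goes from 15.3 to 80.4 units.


Sensitivity = (y2 - y1) / (x2 - x1).
S = (237.9 - 47.3) / (80.4 - 15.3)
S = 190.6 / 65.1
S = 2.9278 mV/unit

2.9278 mV/unit


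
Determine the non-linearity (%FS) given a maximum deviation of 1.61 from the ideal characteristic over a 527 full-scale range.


Linearity error = (max deviation / full scale) * 100%.
Linearity = (1.61 / 527) * 100
Linearity = 0.306 %FS

0.306 %FS


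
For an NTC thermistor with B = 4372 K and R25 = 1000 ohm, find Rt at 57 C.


NTC thermistor equation: Rt = R25 * exp(B * (1/T - 1/T25)).
T in Kelvin: 330.15 K, T25 = 298.15 K
1/T - 1/T25 = 1/330.15 - 1/298.15 = -0.00032509
B * (1/T - 1/T25) = 4372 * -0.00032509 = -1.4213
Rt = 1000 * exp(-1.4213) = 241.4 ohm

241.4 ohm


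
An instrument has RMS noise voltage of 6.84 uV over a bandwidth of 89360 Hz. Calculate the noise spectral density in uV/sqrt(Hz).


Noise spectral density = Vrms / sqrt(BW).
NSD = 6.84 / sqrt(89360)
NSD = 6.84 / 298.9314
NSD = 0.0229 uV/sqrt(Hz)

0.0229 uV/sqrt(Hz)


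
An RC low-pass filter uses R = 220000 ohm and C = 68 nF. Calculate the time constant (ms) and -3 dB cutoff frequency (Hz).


Time constant: tau = R * C.
tau = 220000 * 6.80e-08 = 0.01496 s
tau = 14.96 ms
Cutoff frequency: fc = 1 / (2*pi*R*C).
fc = 1 / (2*pi*0.01496) = 10.64 Hz

tau = 14.96 ms, fc = 10.64 Hz


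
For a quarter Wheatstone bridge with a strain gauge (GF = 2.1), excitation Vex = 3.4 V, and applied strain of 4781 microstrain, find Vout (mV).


Quarter bridge output: Vout = (GF * epsilon * Vex) / 4.
Vout = (2.1 * 4781e-6 * 3.4) / 4
Vout = 0.03413634 / 4 V
Vout = 0.00853409 V = 8.5341 mV

8.5341 mV


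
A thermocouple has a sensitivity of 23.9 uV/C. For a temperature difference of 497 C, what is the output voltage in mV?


The thermocouple output V = sensitivity * dT.
V = 23.9 uV/C * 497 C
V = 11878.3 uV
V = 11.878 mV

11.878 mV


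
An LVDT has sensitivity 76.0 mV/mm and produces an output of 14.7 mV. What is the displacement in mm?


Displacement = Vout / sensitivity.
d = 14.7 / 76.0
d = 0.193 mm

0.193 mm


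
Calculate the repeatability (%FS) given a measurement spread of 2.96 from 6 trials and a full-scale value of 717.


Repeatability = (spread / full scale) * 100%.
R = (2.96 / 717) * 100
R = 0.413 %FS

0.413 %FS


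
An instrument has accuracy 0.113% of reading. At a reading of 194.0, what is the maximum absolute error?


Absolute error = (accuracy% / 100) * reading.
Error = (0.113 / 100) * 194.0
Error = 0.00113 * 194.0
Error = 0.2192

0.2192


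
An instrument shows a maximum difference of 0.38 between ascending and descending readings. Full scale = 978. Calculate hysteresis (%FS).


Hysteresis = (max difference / full scale) * 100%.
H = (0.38 / 978) * 100
H = 0.039 %FS

0.039 %FS


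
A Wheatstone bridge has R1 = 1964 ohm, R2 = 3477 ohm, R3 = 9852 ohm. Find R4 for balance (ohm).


At balance: R1*R4 = R2*R3, so R4 = R2*R3/R1.
R4 = 3477 * 9852 / 1964
R4 = 34255404 / 1964
R4 = 17441.65 ohm

17441.65 ohm


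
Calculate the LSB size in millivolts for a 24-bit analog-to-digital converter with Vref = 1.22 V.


The resolution (LSB) of an ADC is Vref / 2^n.
LSB = 1.22 / 2^24
LSB = 1.22 / 16777216
LSB = 7e-08 V = 7.272e-05 mV

7.272e-05 mV


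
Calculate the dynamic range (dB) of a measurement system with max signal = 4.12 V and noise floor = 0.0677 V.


Dynamic range = 20 * log10(Vmax / Vnoise).
DR = 20 * log10(4.12 / 0.0677)
DR = 20 * log10(60.86)
DR = 35.69 dB

35.69 dB


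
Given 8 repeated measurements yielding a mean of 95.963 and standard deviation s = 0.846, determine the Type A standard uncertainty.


The standard uncertainty for Type A evaluation is u = s / sqrt(n).
u = 0.846 / sqrt(8)
u = 0.846 / 2.8284
u = 0.2991

0.2991


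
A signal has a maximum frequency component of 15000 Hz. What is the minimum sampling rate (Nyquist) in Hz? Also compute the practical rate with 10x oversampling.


By Nyquist theorem, fs_min = 2 * fmax.
fs_min = 2 * 15000 = 30000 Hz
Practical rate = 10 * fs_min = 10 * 30000 = 300000 Hz

fs_min = 30000 Hz, fs_practical = 300000 Hz


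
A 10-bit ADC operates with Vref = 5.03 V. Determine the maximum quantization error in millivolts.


The maximum quantization error is +/- LSB/2.
LSB = Vref / 2^n = 5.03 / 1024 = 0.00491211 V
Max error = LSB / 2 = 0.00491211 / 2 = 0.00245605 V
Max error = 2.4561 mV

2.4561 mV


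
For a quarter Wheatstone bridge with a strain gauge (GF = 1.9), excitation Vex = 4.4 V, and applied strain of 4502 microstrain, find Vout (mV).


Quarter bridge output: Vout = (GF * epsilon * Vex) / 4.
Vout = (1.9 * 4502e-6 * 4.4) / 4
Vout = 0.03763672 / 4 V
Vout = 0.00940918 V = 9.4092 mV

9.4092 mV


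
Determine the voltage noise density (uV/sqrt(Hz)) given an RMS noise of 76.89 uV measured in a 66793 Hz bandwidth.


Noise spectral density = Vrms / sqrt(BW).
NSD = 76.89 / sqrt(66793)
NSD = 76.89 / 258.4434
NSD = 0.2975 uV/sqrt(Hz)

0.2975 uV/sqrt(Hz)


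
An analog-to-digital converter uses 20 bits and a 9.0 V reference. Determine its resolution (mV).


The resolution (LSB) of an ADC is Vref / 2^n.
LSB = 9.0 / 2^20
LSB = 9.0 / 1048576
LSB = 8.58e-06 V = 0.00858307 mV

0.00858307 mV


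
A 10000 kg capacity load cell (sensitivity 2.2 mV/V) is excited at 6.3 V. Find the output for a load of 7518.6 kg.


Vout = rated_output * Vex * (load / capacity).
Vout = 2.2 * 6.3 * (7518.6 / 10000)
Vout = 2.2 * 6.3 * 0.75186
Vout = 10.421 mV

10.421 mV


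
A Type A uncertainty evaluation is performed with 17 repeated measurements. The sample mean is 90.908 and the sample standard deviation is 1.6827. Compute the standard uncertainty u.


The standard uncertainty for Type A evaluation is u = s / sqrt(n).
u = 1.6827 / sqrt(17)
u = 1.6827 / 4.1231
u = 0.4081

0.4081


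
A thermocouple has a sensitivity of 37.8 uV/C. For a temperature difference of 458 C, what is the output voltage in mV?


The thermocouple output V = sensitivity * dT.
V = 37.8 uV/C * 458 C
V = 17312.4 uV
V = 17.312 mV

17.312 mV


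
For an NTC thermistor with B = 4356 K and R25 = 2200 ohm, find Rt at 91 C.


NTC thermistor equation: Rt = R25 * exp(B * (1/T - 1/T25)).
T in Kelvin: 364.15 K, T25 = 298.15 K
1/T - 1/T25 = 1/364.15 - 1/298.15 = -0.0006079
B * (1/T - 1/T25) = 4356 * -0.0006079 = -2.648
Rt = 2200 * exp(-2.648) = 155.7 ohm

155.7 ohm


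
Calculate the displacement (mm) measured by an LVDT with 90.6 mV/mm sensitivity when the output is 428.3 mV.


Displacement = Vout / sensitivity.
d = 428.3 / 90.6
d = 4.727 mm

4.727 mm


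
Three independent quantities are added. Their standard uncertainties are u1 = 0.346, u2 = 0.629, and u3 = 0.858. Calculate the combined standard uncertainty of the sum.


For a sum of independent quantities, uc = sqrt(u1^2 + u2^2 + u3^2).
uc = sqrt(0.346^2 + 0.629^2 + 0.858^2)
uc = sqrt(0.119716 + 0.395641 + 0.736164)
uc = 1.1187

1.1187


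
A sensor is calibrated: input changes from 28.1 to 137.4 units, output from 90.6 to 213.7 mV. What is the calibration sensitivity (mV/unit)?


Sensitivity = (y2 - y1) / (x2 - x1).
S = (213.7 - 90.6) / (137.4 - 28.1)
S = 123.1 / 109.3
S = 1.1263 mV/unit

1.1263 mV/unit


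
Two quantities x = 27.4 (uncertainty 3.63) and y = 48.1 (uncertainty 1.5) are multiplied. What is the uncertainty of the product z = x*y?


For a product z = x*y, the relative uncertainty is:
uz/z = sqrt((ux/x)^2 + (uy/y)^2)
Relative uncertainties: ux/x = 3.63/27.4 = 0.132482
uy/y = 1.5/48.1 = 0.031185
z = 27.4 * 48.1 = 1317.9
uz = 1317.9 * sqrt(0.132482^2 + 0.031185^2) = 179.375

179.375


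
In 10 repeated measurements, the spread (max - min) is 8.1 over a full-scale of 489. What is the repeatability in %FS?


Repeatability = (spread / full scale) * 100%.
R = (8.1 / 489) * 100
R = 1.656 %FS

1.656 %FS


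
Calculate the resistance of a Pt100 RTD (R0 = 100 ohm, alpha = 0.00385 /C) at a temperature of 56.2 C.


The RTD equation: Rt = R0 * (1 + alpha * T).
Rt = 100 * (1 + 0.00385 * 56.2)
Rt = 100 * (1 + 0.21637)
Rt = 100 * 1.21637
Rt = 121.637 ohm

121.637 ohm


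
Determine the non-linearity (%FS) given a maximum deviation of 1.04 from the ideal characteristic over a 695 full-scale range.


Linearity error = (max deviation / full scale) * 100%.
Linearity = (1.04 / 695) * 100
Linearity = 0.15 %FS

0.15 %FS


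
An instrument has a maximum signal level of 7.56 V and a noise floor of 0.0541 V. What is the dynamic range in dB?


Dynamic range = 20 * log10(Vmax / Vnoise).
DR = 20 * log10(7.56 / 0.0541)
DR = 20 * log10(139.74)
DR = 42.91 dB

42.91 dB


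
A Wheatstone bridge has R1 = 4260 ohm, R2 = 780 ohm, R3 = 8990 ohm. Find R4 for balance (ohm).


At balance: R1*R4 = R2*R3, so R4 = R2*R3/R1.
R4 = 780 * 8990 / 4260
R4 = 7012200 / 4260
R4 = 1646.06 ohm

1646.06 ohm


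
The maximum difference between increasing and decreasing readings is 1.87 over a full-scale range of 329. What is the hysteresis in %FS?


Hysteresis = (max difference / full scale) * 100%.
H = (1.87 / 329) * 100
H = 0.568 %FS

0.568 %FS


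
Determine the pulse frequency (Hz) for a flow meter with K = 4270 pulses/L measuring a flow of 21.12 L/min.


Frequency = K * Q / 60 (converting L/min to L/s).
f = 4270 * 21.12 / 60
f = 90182.4 / 60
f = 1503.04 Hz

1503.04 Hz


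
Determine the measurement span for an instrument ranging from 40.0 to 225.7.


Span = upper range - lower range.
Span = 225.7 - (40.0)
Span = 185.7

185.7


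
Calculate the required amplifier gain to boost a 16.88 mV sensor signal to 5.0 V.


Gain = Vout / Vin (converting to same units).
G = 5.0 V / 16.88 mV
G = 5000.0 mV / 16.88 mV
G = 296.21

296.21


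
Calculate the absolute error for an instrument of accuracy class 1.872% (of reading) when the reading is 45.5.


Absolute error = (accuracy% / 100) * reading.
Error = (1.872 / 100) * 45.5
Error = 0.01872 * 45.5
Error = 0.8518

0.8518


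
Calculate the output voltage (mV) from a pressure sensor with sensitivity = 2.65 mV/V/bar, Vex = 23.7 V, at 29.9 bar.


Output = sensitivity * Vex * P.
Vout = 2.65 * 23.7 * 29.9
Vout = 62.805 * 29.9
Vout = 1877.87 mV

1877.87 mV


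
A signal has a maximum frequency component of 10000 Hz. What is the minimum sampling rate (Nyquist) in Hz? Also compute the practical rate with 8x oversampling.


By Nyquist theorem, fs_min = 2 * fmax.
fs_min = 2 * 10000 = 20000 Hz
Practical rate = 8 * fs_min = 8 * 20000 = 160000 Hz

fs_min = 20000 Hz, fs_practical = 160000 Hz


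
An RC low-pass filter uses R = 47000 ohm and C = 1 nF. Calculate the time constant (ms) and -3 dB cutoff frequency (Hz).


Time constant: tau = R * C.
tau = 47000 * 1.00e-09 = 4.7e-05 s
tau = 0.047 ms
Cutoff frequency: fc = 1 / (2*pi*R*C).
fc = 1 / (2*pi*4.7e-05) = 3386.28 Hz

tau = 0.047 ms, fc = 3386.28 Hz


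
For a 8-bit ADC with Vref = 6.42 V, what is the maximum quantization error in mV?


The maximum quantization error is +/- LSB/2.
LSB = Vref / 2^n = 6.42 / 256 = 0.02507812 V
Max error = LSB / 2 = 0.02507812 / 2 = 0.01253906 V
Max error = 12.5391 mV

12.5391 mV


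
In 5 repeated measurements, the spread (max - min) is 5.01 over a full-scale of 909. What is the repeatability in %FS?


Repeatability = (spread / full scale) * 100%.
R = (5.01 / 909) * 100
R = 0.551 %FS

0.551 %FS


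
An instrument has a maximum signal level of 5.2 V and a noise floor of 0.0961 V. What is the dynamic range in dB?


Dynamic range = 20 * log10(Vmax / Vnoise).
DR = 20 * log10(5.2 / 0.0961)
DR = 20 * log10(54.11)
DR = 34.67 dB

34.67 dB


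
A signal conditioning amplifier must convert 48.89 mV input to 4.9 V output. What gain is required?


Gain = Vout / Vin (converting to same units).
G = 4.9 V / 48.89 mV
G = 4900.0 mV / 48.89 mV
G = 100.22

100.22


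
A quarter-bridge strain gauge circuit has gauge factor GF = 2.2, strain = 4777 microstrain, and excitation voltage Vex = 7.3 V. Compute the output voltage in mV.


Quarter bridge output: Vout = (GF * epsilon * Vex) / 4.
Vout = (2.2 * 4777e-6 * 7.3) / 4
Vout = 0.07671862 / 4 V
Vout = 0.01917966 V = 19.1797 mV

19.1797 mV


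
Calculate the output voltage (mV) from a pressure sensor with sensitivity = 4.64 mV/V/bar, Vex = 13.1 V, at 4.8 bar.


Output = sensitivity * Vex * P.
Vout = 4.64 * 13.1 * 4.8
Vout = 60.784 * 4.8
Vout = 291.76 mV

291.76 mV


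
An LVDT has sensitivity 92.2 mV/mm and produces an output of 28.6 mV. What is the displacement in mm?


Displacement = Vout / sensitivity.
d = 28.6 / 92.2
d = 0.31 mm

0.31 mm


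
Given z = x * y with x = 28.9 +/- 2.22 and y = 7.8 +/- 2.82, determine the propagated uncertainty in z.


For a product z = x*y, the relative uncertainty is:
uz/z = sqrt((ux/x)^2 + (uy/y)^2)
Relative uncertainties: ux/x = 2.22/28.9 = 0.076817
uy/y = 2.82/7.8 = 0.361538
z = 28.9 * 7.8 = 225.4
uz = 225.4 * sqrt(0.076817^2 + 0.361538^2) = 83.317

83.317


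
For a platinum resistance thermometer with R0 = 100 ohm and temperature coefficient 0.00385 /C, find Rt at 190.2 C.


The RTD equation: Rt = R0 * (1 + alpha * T).
Rt = 100 * (1 + 0.00385 * 190.2)
Rt = 100 * (1 + 0.73227)
Rt = 100 * 1.73227
Rt = 173.227 ohm

173.227 ohm


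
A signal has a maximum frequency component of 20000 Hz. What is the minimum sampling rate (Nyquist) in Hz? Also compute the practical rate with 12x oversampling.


By Nyquist theorem, fs_min = 2 * fmax.
fs_min = 2 * 20000 = 40000 Hz
Practical rate = 12 * fs_min = 12 * 40000 = 480000 Hz

fs_min = 40000 Hz, fs_practical = 480000 Hz


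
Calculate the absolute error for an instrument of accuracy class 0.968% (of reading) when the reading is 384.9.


Absolute error = (accuracy% / 100) * reading.
Error = (0.968 / 100) * 384.9
Error = 0.00968 * 384.9
Error = 3.7258

3.7258


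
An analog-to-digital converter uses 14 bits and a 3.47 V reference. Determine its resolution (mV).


The resolution (LSB) of an ADC is Vref / 2^n.
LSB = 3.47 / 2^14
LSB = 3.47 / 16384
LSB = 0.00021179 V = 0.21179199 mV

0.21179199 mV


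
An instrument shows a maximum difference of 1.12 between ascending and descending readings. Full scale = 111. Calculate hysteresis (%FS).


Hysteresis = (max difference / full scale) * 100%.
H = (1.12 / 111) * 100
H = 1.009 %FS

1.009 %FS


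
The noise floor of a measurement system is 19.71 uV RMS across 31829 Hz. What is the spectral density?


Noise spectral density = Vrms / sqrt(BW).
NSD = 19.71 / sqrt(31829)
NSD = 19.71 / 178.4068
NSD = 0.1105 uV/sqrt(Hz)

0.1105 uV/sqrt(Hz)


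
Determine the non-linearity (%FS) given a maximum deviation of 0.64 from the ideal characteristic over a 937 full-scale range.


Linearity error = (max deviation / full scale) * 100%.
Linearity = (0.64 / 937) * 100
Linearity = 0.068 %FS

0.068 %FS


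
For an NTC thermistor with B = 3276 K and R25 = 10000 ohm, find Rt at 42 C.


NTC thermistor equation: Rt = R25 * exp(B * (1/T - 1/T25)).
T in Kelvin: 315.15 K, T25 = 298.15 K
1/T - 1/T25 = 1/315.15 - 1/298.15 = -0.00018092
B * (1/T - 1/T25) = 3276 * -0.00018092 = -0.5927
Rt = 10000 * exp(-0.5927) = 5528.3 ohm

5528.3 ohm


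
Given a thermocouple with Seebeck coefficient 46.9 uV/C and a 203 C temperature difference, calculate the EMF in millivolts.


The thermocouple output V = sensitivity * dT.
V = 46.9 uV/C * 203 C
V = 9520.7 uV
V = 9.521 mV

9.521 mV


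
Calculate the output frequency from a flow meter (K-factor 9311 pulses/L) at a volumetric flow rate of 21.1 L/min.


Frequency = K * Q / 60 (converting L/min to L/s).
f = 9311 * 21.1 / 60
f = 196462.1 / 60
f = 3274.37 Hz

3274.37 Hz


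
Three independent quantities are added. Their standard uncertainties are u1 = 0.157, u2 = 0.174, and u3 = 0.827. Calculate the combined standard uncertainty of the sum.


For a sum of independent quantities, uc = sqrt(u1^2 + u2^2 + u3^2).
uc = sqrt(0.157^2 + 0.174^2 + 0.827^2)
uc = sqrt(0.024649 + 0.030276 + 0.683929)
uc = 0.8596

0.8596


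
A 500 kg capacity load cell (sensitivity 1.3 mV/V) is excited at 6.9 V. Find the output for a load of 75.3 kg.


Vout = rated_output * Vex * (load / capacity).
Vout = 1.3 * 6.9 * (75.3 / 500)
Vout = 1.3 * 6.9 * 0.1506
Vout = 1.351 mV

1.351 mV


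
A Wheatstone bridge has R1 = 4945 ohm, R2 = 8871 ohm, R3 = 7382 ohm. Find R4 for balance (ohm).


At balance: R1*R4 = R2*R3, so R4 = R2*R3/R1.
R4 = 8871 * 7382 / 4945
R4 = 65485722 / 4945
R4 = 13242.82 ohm

13242.82 ohm


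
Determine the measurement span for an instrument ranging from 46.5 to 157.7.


Span = upper range - lower range.
Span = 157.7 - (46.5)
Span = 111.2

111.2


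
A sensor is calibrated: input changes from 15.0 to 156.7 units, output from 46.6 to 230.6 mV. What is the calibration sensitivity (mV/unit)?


Sensitivity = (y2 - y1) / (x2 - x1).
S = (230.6 - 46.6) / (156.7 - 15.0)
S = 184.0 / 141.7
S = 1.2985 mV/unit

1.2985 mV/unit


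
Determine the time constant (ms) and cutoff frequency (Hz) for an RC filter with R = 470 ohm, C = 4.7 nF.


Time constant: tau = R * C.
tau = 470 * 4.70e-09 = 2.209e-06 s
tau = 0.0022 ms
Cutoff frequency: fc = 1 / (2*pi*R*C).
fc = 1 / (2*pi*2.209e-06) = 72048.41 Hz

tau = 0.0022 ms, fc = 72048.41 Hz


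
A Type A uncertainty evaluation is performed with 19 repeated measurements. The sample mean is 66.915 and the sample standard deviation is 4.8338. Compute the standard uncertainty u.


The standard uncertainty for Type A evaluation is u = s / sqrt(n).
u = 4.8338 / sqrt(19)
u = 4.8338 / 4.3589
u = 1.1089

1.1089


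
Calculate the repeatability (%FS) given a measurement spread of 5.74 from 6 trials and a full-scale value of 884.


Repeatability = (spread / full scale) * 100%.
R = (5.74 / 884) * 100
R = 0.649 %FS

0.649 %FS


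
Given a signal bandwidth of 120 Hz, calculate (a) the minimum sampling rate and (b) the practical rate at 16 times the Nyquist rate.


By Nyquist theorem, fs_min = 2 * fmax.
fs_min = 2 * 120 = 240 Hz
Practical rate = 16 * fs_min = 16 * 240 = 3840 Hz

fs_min = 240 Hz, fs_practical = 3840 Hz


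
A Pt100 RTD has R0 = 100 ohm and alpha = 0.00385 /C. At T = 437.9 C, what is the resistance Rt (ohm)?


The RTD equation: Rt = R0 * (1 + alpha * T).
Rt = 100 * (1 + 0.00385 * 437.9)
Rt = 100 * (1 + 1.685915)
Rt = 100 * 2.685915
Rt = 268.591 ohm

268.591 ohm


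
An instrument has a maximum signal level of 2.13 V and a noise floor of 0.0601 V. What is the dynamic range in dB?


Dynamic range = 20 * log10(Vmax / Vnoise).
DR = 20 * log10(2.13 / 0.0601)
DR = 20 * log10(35.44)
DR = 30.99 dB

30.99 dB


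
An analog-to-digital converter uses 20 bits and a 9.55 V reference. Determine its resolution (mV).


The resolution (LSB) of an ADC is Vref / 2^n.
LSB = 9.55 / 2^20
LSB = 9.55 / 1048576
LSB = 9.11e-06 V = 0.00910759 mV

0.00910759 mV


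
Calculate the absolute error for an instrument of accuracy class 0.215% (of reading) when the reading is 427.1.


Absolute error = (accuracy% / 100) * reading.
Error = (0.215 / 100) * 427.1
Error = 0.00215 * 427.1
Error = 0.9183

0.9183


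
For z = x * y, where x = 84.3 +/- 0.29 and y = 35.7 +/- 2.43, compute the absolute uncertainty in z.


For a product z = x*y, the relative uncertainty is:
uz/z = sqrt((ux/x)^2 + (uy/y)^2)
Relative uncertainties: ux/x = 0.29/84.3 = 0.00344
uy/y = 2.43/35.7 = 0.068067
z = 84.3 * 35.7 = 3009.5
uz = 3009.5 * sqrt(0.00344^2 + 0.068067^2) = 205.11

205.11


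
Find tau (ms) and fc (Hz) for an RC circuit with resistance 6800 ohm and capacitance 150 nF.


Time constant: tau = R * C.
tau = 6800 * 1.50e-07 = 0.00102 s
tau = 1.02 ms
Cutoff frequency: fc = 1 / (2*pi*R*C).
fc = 1 / (2*pi*0.00102) = 156.03 Hz

tau = 1.02 ms, fc = 156.03 Hz


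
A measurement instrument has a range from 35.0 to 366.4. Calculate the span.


Span = upper range - lower range.
Span = 366.4 - (35.0)
Span = 331.4

331.4


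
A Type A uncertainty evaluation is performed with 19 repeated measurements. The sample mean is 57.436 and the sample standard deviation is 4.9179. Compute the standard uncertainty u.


The standard uncertainty for Type A evaluation is u = s / sqrt(n).
u = 4.9179 / sqrt(19)
u = 4.9179 / 4.3589
u = 1.1282

1.1282


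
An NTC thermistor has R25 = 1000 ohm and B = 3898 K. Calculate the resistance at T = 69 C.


NTC thermistor equation: Rt = R25 * exp(B * (1/T - 1/T25)).
T in Kelvin: 342.15 K, T25 = 298.15 K
1/T - 1/T25 = 1/342.15 - 1/298.15 = -0.00043132
B * (1/T - 1/T25) = 3898 * -0.00043132 = -1.6813
Rt = 1000 * exp(-1.6813) = 186.1 ohm

186.1 ohm


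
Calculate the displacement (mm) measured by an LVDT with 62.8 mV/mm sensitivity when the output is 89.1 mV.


Displacement = Vout / sensitivity.
d = 89.1 / 62.8
d = 1.419 mm

1.419 mm


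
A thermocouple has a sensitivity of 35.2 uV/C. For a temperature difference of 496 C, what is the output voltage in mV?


The thermocouple output V = sensitivity * dT.
V = 35.2 uV/C * 496 C
V = 17459.2 uV
V = 17.459 mV

17.459 mV


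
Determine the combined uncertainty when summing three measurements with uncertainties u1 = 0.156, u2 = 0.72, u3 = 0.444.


For a sum of independent quantities, uc = sqrt(u1^2 + u2^2 + u3^2).
uc = sqrt(0.156^2 + 0.72^2 + 0.444^2)
uc = sqrt(0.024336 + 0.5184 + 0.197136)
uc = 0.8602

0.8602


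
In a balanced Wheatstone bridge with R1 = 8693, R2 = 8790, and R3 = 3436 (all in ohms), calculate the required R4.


At balance: R1*R4 = R2*R3, so R4 = R2*R3/R1.
R4 = 8790 * 3436 / 8693
R4 = 30202440 / 8693
R4 = 3474.34 ohm

3474.34 ohm


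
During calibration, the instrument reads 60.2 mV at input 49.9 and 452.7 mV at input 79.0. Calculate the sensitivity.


Sensitivity = (y2 - y1) / (x2 - x1).
S = (452.7 - 60.2) / (79.0 - 49.9)
S = 392.5 / 29.1
S = 13.488 mV/unit

13.488 mV/unit


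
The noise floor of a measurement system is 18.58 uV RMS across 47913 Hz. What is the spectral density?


Noise spectral density = Vrms / sqrt(BW).
NSD = 18.58 / sqrt(47913)
NSD = 18.58 / 218.8904
NSD = 0.0849 uV/sqrt(Hz)

0.0849 uV/sqrt(Hz)


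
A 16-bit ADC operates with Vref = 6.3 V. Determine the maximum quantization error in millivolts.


The maximum quantization error is +/- LSB/2.
LSB = Vref / 2^n = 6.3 / 65536 = 9.613e-05 V
Max error = LSB / 2 = 9.613e-05 / 2 = 4.807e-05 V
Max error = 0.0481 mV

0.0481 mV


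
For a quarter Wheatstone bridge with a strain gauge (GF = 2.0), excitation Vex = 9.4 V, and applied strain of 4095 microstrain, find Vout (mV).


Quarter bridge output: Vout = (GF * epsilon * Vex) / 4.
Vout = (2.0 * 4095e-6 * 9.4) / 4
Vout = 0.076986 / 4 V
Vout = 0.0192465 V = 19.2465 mV

19.2465 mV


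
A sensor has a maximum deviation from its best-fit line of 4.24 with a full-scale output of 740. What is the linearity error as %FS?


Linearity error = (max deviation / full scale) * 100%.
Linearity = (4.24 / 740) * 100
Linearity = 0.573 %FS

0.573 %FS


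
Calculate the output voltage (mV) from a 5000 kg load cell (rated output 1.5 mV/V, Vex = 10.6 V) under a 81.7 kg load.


Vout = rated_output * Vex * (load / capacity).
Vout = 1.5 * 10.6 * (81.7 / 5000)
Vout = 1.5 * 10.6 * 0.01634
Vout = 0.26 mV

0.26 mV


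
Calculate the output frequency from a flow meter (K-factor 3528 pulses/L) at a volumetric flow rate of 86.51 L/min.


Frequency = K * Q / 60 (converting L/min to L/s).
f = 3528 * 86.51 / 60
f = 305207.28 / 60
f = 5086.79 Hz

5086.79 Hz


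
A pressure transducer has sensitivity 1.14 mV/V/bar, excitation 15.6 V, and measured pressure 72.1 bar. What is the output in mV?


Output = sensitivity * Vex * P.
Vout = 1.14 * 15.6 * 72.1
Vout = 17.784 * 72.1
Vout = 1282.23 mV

1282.23 mV


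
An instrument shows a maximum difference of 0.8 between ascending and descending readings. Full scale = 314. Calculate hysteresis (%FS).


Hysteresis = (max difference / full scale) * 100%.
H = (0.8 / 314) * 100
H = 0.255 %FS

0.255 %FS


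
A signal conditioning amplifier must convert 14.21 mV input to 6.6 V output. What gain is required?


Gain = Vout / Vin (converting to same units).
G = 6.6 V / 14.21 mV
G = 6600.0 mV / 14.21 mV
G = 464.46

464.46


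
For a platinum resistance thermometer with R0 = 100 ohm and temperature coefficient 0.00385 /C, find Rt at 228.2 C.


The RTD equation: Rt = R0 * (1 + alpha * T).
Rt = 100 * (1 + 0.00385 * 228.2)
Rt = 100 * (1 + 0.87857)
Rt = 100 * 1.87857
Rt = 187.857 ohm

187.857 ohm


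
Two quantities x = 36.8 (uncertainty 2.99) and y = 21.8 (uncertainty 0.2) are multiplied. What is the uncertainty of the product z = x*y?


For a product z = x*y, the relative uncertainty is:
uz/z = sqrt((ux/x)^2 + (uy/y)^2)
Relative uncertainties: ux/x = 2.99/36.8 = 0.08125
uy/y = 0.2/21.8 = 0.009174
z = 36.8 * 21.8 = 802.2
uz = 802.2 * sqrt(0.08125^2 + 0.009174^2) = 65.596

65.596


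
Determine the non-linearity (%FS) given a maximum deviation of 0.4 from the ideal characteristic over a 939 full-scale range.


Linearity error = (max deviation / full scale) * 100%.
Linearity = (0.4 / 939) * 100
Linearity = 0.043 %FS

0.043 %FS


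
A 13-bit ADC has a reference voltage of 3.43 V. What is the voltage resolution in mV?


The resolution (LSB) of an ADC is Vref / 2^n.
LSB = 3.43 / 2^13
LSB = 3.43 / 8192
LSB = 0.0004187 V = 0.41870117 mV

0.41870117 mV


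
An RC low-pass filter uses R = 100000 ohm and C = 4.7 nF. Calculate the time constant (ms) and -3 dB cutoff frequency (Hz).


Time constant: tau = R * C.
tau = 100000 * 4.70e-09 = 0.00047 s
tau = 0.47 ms
Cutoff frequency: fc = 1 / (2*pi*R*C).
fc = 1 / (2*pi*0.00047) = 338.63 Hz

tau = 0.47 ms, fc = 338.63 Hz


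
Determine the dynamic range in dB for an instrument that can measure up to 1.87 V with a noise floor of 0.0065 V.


Dynamic range = 20 * log10(Vmax / Vnoise).
DR = 20 * log10(1.87 / 0.0065)
DR = 20 * log10(287.69)
DR = 49.18 dB

49.18 dB


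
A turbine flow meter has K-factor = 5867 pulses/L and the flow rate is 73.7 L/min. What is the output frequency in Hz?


Frequency = K * Q / 60 (converting L/min to L/s).
f = 5867 * 73.7 / 60
f = 432397.9 / 60
f = 7206.63 Hz

7206.63 Hz


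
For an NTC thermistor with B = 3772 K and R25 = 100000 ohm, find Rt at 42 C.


NTC thermistor equation: Rt = R25 * exp(B * (1/T - 1/T25)).
T in Kelvin: 315.15 K, T25 = 298.15 K
1/T - 1/T25 = 1/315.15 - 1/298.15 = -0.00018092
B * (1/T - 1/T25) = 3772 * -0.00018092 = -0.6824
Rt = 100000 * exp(-0.6824) = 50537.9 ohm

50537.9 ohm


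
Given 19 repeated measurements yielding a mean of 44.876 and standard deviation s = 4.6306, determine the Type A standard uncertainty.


The standard uncertainty for Type A evaluation is u = s / sqrt(n).
u = 4.6306 / sqrt(19)
u = 4.6306 / 4.3589
u = 1.0623

1.0623


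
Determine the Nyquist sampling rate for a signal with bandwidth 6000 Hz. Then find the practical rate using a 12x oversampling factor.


By Nyquist theorem, fs_min = 2 * fmax.
fs_min = 2 * 6000 = 12000 Hz
Practical rate = 12 * fs_min = 12 * 12000 = 144000 Hz

fs_min = 12000 Hz, fs_practical = 144000 Hz


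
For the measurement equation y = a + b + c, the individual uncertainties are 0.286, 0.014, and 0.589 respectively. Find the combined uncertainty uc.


For a sum of independent quantities, uc = sqrt(u1^2 + u2^2 + u3^2).
uc = sqrt(0.286^2 + 0.014^2 + 0.589^2)
uc = sqrt(0.081796 + 0.000196 + 0.346921)
uc = 0.6549

0.6549


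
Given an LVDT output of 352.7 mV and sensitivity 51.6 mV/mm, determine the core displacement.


Displacement = Vout / sensitivity.
d = 352.7 / 51.6
d = 6.835 mm

6.835 mm


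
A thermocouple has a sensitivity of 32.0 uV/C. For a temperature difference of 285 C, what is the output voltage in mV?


The thermocouple output V = sensitivity * dT.
V = 32.0 uV/C * 285 C
V = 9120.0 uV
V = 9.12 mV

9.12 mV


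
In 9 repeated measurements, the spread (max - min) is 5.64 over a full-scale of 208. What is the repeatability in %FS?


Repeatability = (spread / full scale) * 100%.
R = (5.64 / 208) * 100
R = 2.712 %FS

2.712 %FS


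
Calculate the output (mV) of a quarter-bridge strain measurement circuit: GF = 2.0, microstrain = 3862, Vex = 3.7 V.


Quarter bridge output: Vout = (GF * epsilon * Vex) / 4.
Vout = (2.0 * 3862e-6 * 3.7) / 4
Vout = 0.0285788 / 4 V
Vout = 0.0071447 V = 7.1447 mV

7.1447 mV


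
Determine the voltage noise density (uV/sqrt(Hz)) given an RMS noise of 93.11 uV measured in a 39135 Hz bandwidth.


Noise spectral density = Vrms / sqrt(BW).
NSD = 93.11 / sqrt(39135)
NSD = 93.11 / 197.8257
NSD = 0.4707 uV/sqrt(Hz)

0.4707 uV/sqrt(Hz)


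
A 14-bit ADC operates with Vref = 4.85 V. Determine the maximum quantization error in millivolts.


The maximum quantization error is +/- LSB/2.
LSB = Vref / 2^n = 4.85 / 16384 = 0.00029602 V
Max error = LSB / 2 = 0.00029602 / 2 = 0.00014801 V
Max error = 0.148 mV

0.148 mV


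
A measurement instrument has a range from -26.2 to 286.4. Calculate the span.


Span = upper range - lower range.
Span = 286.4 - (-26.2)
Span = 312.6

312.6


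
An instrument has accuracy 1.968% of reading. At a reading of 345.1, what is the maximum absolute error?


Absolute error = (accuracy% / 100) * reading.
Error = (1.968 / 100) * 345.1
Error = 0.01968 * 345.1
Error = 6.7916

6.7916


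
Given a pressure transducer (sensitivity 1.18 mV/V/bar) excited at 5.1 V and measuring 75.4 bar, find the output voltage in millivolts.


Output = sensitivity * Vex * P.
Vout = 1.18 * 5.1 * 75.4
Vout = 6.018 * 75.4
Vout = 453.76 mV

453.76 mV


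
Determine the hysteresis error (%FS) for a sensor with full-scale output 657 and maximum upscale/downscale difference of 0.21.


Hysteresis = (max difference / full scale) * 100%.
H = (0.21 / 657) * 100
H = 0.032 %FS

0.032 %FS


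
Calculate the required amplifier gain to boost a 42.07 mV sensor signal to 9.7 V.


Gain = Vout / Vin (converting to same units).
G = 9.7 V / 42.07 mV
G = 9700.0 mV / 42.07 mV
G = 230.57

230.57


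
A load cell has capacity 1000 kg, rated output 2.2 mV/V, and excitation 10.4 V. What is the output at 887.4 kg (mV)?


Vout = rated_output * Vex * (load / capacity).
Vout = 2.2 * 10.4 * (887.4 / 1000)
Vout = 2.2 * 10.4 * 0.8874
Vout = 20.304 mV

20.304 mV


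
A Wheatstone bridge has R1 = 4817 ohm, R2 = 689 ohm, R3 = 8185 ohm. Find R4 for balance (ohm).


At balance: R1*R4 = R2*R3, so R4 = R2*R3/R1.
R4 = 689 * 8185 / 4817
R4 = 5639465 / 4817
R4 = 1170.74 ohm

1170.74 ohm


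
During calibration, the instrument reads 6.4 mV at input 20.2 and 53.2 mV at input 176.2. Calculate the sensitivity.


Sensitivity = (y2 - y1) / (x2 - x1).
S = (53.2 - 6.4) / (176.2 - 20.2)
S = 46.8 / 156.0
S = 0.3 mV/unit

0.3 mV/unit


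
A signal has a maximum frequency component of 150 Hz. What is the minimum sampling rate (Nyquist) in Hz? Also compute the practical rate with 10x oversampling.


By Nyquist theorem, fs_min = 2 * fmax.
fs_min = 2 * 150 = 300 Hz
Practical rate = 10 * fs_min = 10 * 300 = 3000 Hz

fs_min = 300 Hz, fs_practical = 3000 Hz
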